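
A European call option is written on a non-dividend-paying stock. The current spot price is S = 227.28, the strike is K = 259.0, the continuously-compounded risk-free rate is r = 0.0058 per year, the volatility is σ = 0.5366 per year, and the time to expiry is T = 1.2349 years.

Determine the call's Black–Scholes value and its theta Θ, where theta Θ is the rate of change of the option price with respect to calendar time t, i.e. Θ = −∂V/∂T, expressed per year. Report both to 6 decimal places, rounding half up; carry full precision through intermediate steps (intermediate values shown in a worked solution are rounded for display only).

σ√T = 0.5366·√1.2349 = 0.596302
d₁ = (ln(S/K) + (r+σ²/2)T) / (σ√T) = (ln(227.28/259.0) + (0.0058+0.5366²/2)·1.2349) / 0.596302 = (-0.130645 + 0.184951) / 0.596302 = 0.091070
d₂ = d₁ − σ√T = 0.091070 − 0.596302 = -0.505232
e^{−rT} = e^{−0.0058·1.2349} = 0.992863
N(d₁) = 0.536282,  N(d₂) = 0.306698
Call price V = S·N(d₁) − K·e^{−rT}·N(d₂) = 121.886080 − 78.867837 = 43.018243
φ(d₁) = (1/√(2π))·e^{−d₁²/2} = 0.397291
Θ = −S·φ(d₁)·σ/(2√T) − r·K·e^{−rT}·N(d₂) = −21.800934 − 0.457433 = -22.258367

price = 43.018243
Θ = -22.258367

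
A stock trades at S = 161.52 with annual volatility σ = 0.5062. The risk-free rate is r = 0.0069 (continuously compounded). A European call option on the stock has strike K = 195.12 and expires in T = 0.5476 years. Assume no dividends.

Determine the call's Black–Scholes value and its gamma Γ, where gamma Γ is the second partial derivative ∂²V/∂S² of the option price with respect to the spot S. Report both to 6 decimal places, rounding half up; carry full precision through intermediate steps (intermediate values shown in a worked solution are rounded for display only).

σ√T = 0.5062·√0.5476 = 0.374588
d₁ = (ln(S/K) + (r+σ²/2)T) / (σ√T) = (ln(161.52/195.12) + (0.0069+0.5062²/2)·0.5476) / 0.374588 = (-0.188986 + 0.073937) / 0.374588 = -0.307135
d₂ = d₁ − σ√T = -0.307135 − 0.374588 = -0.681723
e^{−rT} = e^{−0.0069·0.5476} = 0.996229
N(d₁) = 0.379370,  N(d₂) = 0.247707
Call price V = S·N(d₁) − K·e^{−rT}·N(d₂) = 61.275864 − 48.150297 = 13.125568
φ(d₁) = (1/√(2π))·e^{−d₁²/2} = 0.380563
Γ = φ(d₁) / (S·σ·√T) = 0.006290

price = 13.125568
Γ = 0.006290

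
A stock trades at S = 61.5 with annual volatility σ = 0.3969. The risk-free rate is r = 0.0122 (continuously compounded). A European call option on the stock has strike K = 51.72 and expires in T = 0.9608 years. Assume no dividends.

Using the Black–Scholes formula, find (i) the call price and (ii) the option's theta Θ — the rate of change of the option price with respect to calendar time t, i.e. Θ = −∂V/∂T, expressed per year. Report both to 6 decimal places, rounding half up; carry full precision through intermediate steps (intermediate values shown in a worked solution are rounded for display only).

price = 14.823459
Θ = -4.349871

σ√T = 0.3969·√0.9608 = 0.389043
d₁ = (ln(S/K) + (r+σ²/2)T) / (σ√T) = (ln(61.5/51.72) + (0.0122+0.3969²/2)·0.9608) / 0.389043 = (0.173193 + 0.087399) / 0.389043 = 0.669827
d₂ = d₁ − σ√T = 0.669827 − 0.389043 = 0.280784
e^{−rT} = e^{−0.0122·0.9608} = 0.988347
N(d₁) = 0.748516,  N(d₂) = 0.610562
Call price V = S·N(d₁) − K·e^{−rT}·N(d₂) = 46.033737 − 31.210278 = 14.823459
φ(d₁) = (1/√(2π))·e^{−d₁²/2} = 0.318774
Θ = −S·φ(d₁)·σ/(2√T) − r·K·e^{−rT}·N(d₂) = −3.969106 − 0.380765 = -4.349871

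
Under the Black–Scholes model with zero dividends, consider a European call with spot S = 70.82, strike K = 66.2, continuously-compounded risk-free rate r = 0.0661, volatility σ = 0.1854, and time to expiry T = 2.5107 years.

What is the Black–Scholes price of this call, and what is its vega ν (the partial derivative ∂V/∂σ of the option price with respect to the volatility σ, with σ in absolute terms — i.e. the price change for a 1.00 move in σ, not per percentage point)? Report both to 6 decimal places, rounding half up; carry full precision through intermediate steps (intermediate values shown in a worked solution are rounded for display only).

price = 16.975734
ν = 28.740946

σ√T = 0.1854·√2.5107 = 0.293770
d₁ = (ln(S/K) + (r+σ²/2)T) / (σ√T) = (ln(70.82/66.2) + (0.0661+0.1854²/2)·2.5107) / 0.293770 = (0.067461 + 0.209108) / 0.293770 = 0.941447
d₂ = d₁ − σ√T = 0.941447 − 0.293770 = 0.647677
e^{−rT} = e^{−0.0661·2.5107} = 0.847082
N(d₁) = 0.826762,  N(d₂) = 0.741403
Call price V = S·N(d₁) − K·e^{−rT}·N(d₂) = 58.551285 − 41.575551 = 16.975734
φ(d₁) = (1/√(2π))·e^{−d₁²/2} = 0.256122
ν = S·φ(d₁)·√T = 28.740946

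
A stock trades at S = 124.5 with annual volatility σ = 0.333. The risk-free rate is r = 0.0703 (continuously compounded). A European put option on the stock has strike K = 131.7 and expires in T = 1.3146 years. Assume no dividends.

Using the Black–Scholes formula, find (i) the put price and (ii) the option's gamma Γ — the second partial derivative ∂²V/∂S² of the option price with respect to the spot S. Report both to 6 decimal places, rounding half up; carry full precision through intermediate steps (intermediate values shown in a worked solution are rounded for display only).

σ√T = 0.333·√1.3146 = 0.381805
d₁ = (ln(S/K) + (r+σ²/2)T) / (σ√T) = (ln(124.5/131.7) + (0.0703+0.333²/2)·1.3146) / 0.381805 = (-0.056221 + 0.165304) / 0.381805 = 0.285703
d₂ = d₁ − σ√T = 0.285703 − 0.381805 = -0.096101
e^{−rT} = e^{−0.0703·1.3146} = 0.911725
N(−d₁) = 0.387553,  N(−d₂) = 0.538280
Put price V = K·e^{−rT}·N(−d₂) − S·N(−d₁) = 64.633548 − 48.250307 = 16.383241
φ(d₁) = (1/√(2π))·e^{−d₁²/2} = 0.382988
Γ = φ(d₁) / (S·σ·√T) = 0.008057

price = 16.383241
Γ = 0.008057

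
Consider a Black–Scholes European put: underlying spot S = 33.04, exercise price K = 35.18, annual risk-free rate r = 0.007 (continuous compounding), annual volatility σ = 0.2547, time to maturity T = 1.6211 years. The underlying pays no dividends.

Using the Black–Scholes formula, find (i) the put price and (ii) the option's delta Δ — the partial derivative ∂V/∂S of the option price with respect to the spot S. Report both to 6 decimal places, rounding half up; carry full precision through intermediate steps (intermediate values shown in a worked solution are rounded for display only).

price = 5.293895
Δ = -0.498559

σ√T = 0.2547·√1.6211 = 0.324290
d₁ = (ln(S/K) + (r+σ²/2)T) / (σ√T) = (ln(33.04/35.18) + (0.007+0.2547²/2)·1.6211) / 0.324290 = (-0.062759 + 0.063930) / 0.324290 = 0.003611
d₂ = d₁ − σ√T = 0.003611 − 0.324290 = -0.320679
e^{−rT} = e^{−0.007·1.6211} = 0.988716
N(−d₁) = 0.498559,  N(−d₂) = 0.625773
Put price V = K·e^{−rT}·N(−d₂) − S·N(−d₁) = 21.766300 − 16.472405 = 5.293895
Δ = −N(−d₁) = -0.498559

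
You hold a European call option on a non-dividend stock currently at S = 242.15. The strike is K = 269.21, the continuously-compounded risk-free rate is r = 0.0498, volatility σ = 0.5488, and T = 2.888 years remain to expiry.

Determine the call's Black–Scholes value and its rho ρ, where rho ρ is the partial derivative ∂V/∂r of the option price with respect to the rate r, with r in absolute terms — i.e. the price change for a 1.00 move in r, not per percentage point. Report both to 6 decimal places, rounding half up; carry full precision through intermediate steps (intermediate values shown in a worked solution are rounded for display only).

price = 89.885697
ρ = 225.676496

σ√T = 0.5488·√2.888 = 0.932637
d₁ = (ln(S/K) + (r+σ²/2)T) / (σ√T) = (ln(242.15/269.21) + (0.0498+0.5488²/2)·2.888) / 0.932637 = (-0.105934 + 0.578728) / 0.932637 = 0.506943
d₂ = d₁ − σ√T = 0.506943 − 0.932637 = -0.425694
e^{−rT} = e^{−0.0498·2.888} = 0.866042
N(d₁) = 0.693903,  N(d₂) = 0.335165
Call price V = S·N(d₁) − K·e^{−rT}·N(d₂) = 168.028528 − 78.142831 = 89.885697
ρ = K·T·e^{−rT}·N(d₂) = 225.676496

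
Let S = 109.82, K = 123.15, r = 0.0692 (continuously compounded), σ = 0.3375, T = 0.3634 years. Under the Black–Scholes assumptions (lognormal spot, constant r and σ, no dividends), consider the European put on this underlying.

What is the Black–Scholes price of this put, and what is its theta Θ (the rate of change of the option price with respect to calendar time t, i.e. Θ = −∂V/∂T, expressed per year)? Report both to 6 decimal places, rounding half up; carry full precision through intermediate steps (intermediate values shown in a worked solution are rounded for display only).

σ√T = 0.3375·√0.3634 = 0.203454
d₁ = (ln(S/K) + (r+σ²/2)T) / (σ√T) = (ln(109.82/123.15) + (0.0692+0.3375²/2)·0.3634) / 0.203454 = (-0.114560 + 0.045844) / 0.203454 = -0.337749
d₂ = d₁ − σ√T = -0.337749 − 0.203454 = -0.541203
e^{−rT} = e^{−0.0692·0.3634} = 0.975166
N(−d₁) = 0.632224,  N(−d₂) = 0.705816
Put price V = K·e^{−rT}·N(−d₂) − S·N(−d₁) = 84.762689 − 69.430827 = 15.331862
φ(d₁) = (1/√(2π))·e^{−d₁²/2} = 0.376824
Θ = −S·φ(d₁)·σ/(2√T) + r·K·e^{−rT}·N(−d₂) = −11.584355 + 5.865578 = -5.718777

price = 15.331862
Θ = -5.718777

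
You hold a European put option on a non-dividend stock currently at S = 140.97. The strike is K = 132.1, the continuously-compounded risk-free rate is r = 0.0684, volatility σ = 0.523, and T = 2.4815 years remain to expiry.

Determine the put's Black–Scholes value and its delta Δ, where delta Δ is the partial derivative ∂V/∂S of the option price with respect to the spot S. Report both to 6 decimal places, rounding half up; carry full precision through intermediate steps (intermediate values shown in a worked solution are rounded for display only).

σ√T = 0.523·√2.4815 = 0.823870
d₁ = (ln(S/K) + (r+σ²/2)T) / (σ√T) = (ln(140.97/132.1) + (0.0684+0.523²/2)·2.4815) / 0.823870 = (0.064988 + 0.509116) / 0.823870 = 0.696837
d₂ = d₁ − σ√T = 0.696837 − 0.823870 = -0.127033
e^{−rT} = e^{−0.0684·2.4815} = 0.843889
N(−d₁) = 0.242952,  N(−d₂) = 0.550543
Put price V = K·e^{−rT}·N(−d₂) − S·N(−d₁) = 61.373249 − 34.248984 = 27.124266
Δ = −N(−d₁) = -0.242952

price = 27.124266
Δ = -0.242952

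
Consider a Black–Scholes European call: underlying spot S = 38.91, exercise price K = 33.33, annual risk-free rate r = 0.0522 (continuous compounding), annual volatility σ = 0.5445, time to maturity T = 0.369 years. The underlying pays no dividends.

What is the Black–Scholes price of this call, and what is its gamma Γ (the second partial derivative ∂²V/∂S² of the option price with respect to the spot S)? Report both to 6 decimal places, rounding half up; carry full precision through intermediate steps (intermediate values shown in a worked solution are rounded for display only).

price = 8.439451
Γ = 0.024405

σ√T = 0.5445·√0.369 = 0.330759
d₁ = (ln(S/K) + (r+σ²/2)T) / (σ√T) = (ln(38.91/33.33) + (0.0522+0.5445²/2)·0.369) / 0.330759 = (0.154793 + 0.073962) / 0.330759 = 0.691610
d₂ = d₁ − σ√T = 0.691610 − 0.330759 = 0.360851
e^{−rT} = e^{−0.0522·0.369} = 0.980923
N(d₁) = 0.755409,  N(d₂) = 0.640895
Call price V = S·N(d₁) − K·e^{−rT}·N(d₂) = 29.392955 − 20.953504 = 8.439451
φ(d₁) = (1/√(2π))·e^{−d₁²/2} = 0.314082
Γ = φ(d₁) / (S·σ·√T) = 0.024405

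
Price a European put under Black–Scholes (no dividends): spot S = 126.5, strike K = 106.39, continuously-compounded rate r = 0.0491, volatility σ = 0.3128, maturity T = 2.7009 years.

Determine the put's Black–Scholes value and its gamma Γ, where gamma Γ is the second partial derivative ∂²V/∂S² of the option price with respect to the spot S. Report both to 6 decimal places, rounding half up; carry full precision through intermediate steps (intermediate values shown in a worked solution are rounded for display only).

price = 9.327712
Γ = 0.004268

σ√T = 0.3128·√2.7009 = 0.514069
d₁ = (ln(S/K) + (r+σ²/2)T) / (σ√T) = (ln(126.5/106.39) + (0.0491+0.3128²/2)·2.7009) / 0.514069 = (0.173131 + 0.264747) / 0.514069 = 0.851789
d₂ = d₁ − σ√T = 0.851789 − 0.514069 = 0.337721
e^{−rT} = e^{−0.0491·2.7009} = 0.875803
N(−d₁) = 0.197165,  N(−d₂) = 0.367787
Put price V = K·e^{−rT}·N(−d₂) − S·N(−d₁) = 34.269145 − 24.941434 = 9.327712
φ(d₁) = (1/√(2π))·e^{−d₁²/2} = 0.277562
Γ = φ(d₁) / (S·σ·√T) = 0.004268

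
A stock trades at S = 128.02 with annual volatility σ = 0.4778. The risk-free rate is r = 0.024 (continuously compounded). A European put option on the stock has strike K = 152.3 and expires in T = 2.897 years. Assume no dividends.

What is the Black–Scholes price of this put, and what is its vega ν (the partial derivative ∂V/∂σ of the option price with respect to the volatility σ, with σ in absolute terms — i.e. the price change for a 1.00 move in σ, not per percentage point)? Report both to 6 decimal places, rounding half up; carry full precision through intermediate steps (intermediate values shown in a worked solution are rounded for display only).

σ√T = 0.4778·√2.897 = 0.813243
d₁ = (ln(S/K) + (r+σ²/2)T) / (σ√T) = (ln(128.02/152.3) + (0.024+0.4778²/2)·2.897) / 0.813243 = (-0.173666 + 0.400210) / 0.813243 = 0.278569
d₂ = d₁ − σ√T = 0.278569 − 0.813243 = -0.534674
e^{−rT} = e^{−0.024·2.897} = 0.932834
N(−d₁) = 0.390288,  N(−d₂) = 0.703562
Put price V = K·e^{−rT}·N(−d₂) − S·N(−d₁) = 99.955539 − 49.964638 = 49.990900
φ(d₁) = (1/√(2π))·e^{−d₁²/2} = 0.383760
ν = S·φ(d₁)·√T = 83.620228

price = 49.990900
ν = 83.620228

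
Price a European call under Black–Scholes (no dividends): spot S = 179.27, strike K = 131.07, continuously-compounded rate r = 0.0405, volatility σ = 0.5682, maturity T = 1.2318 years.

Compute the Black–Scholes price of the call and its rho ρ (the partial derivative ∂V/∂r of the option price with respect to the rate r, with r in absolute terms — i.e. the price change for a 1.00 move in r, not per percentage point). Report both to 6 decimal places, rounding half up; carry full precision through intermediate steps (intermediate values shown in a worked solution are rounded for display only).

σ√T = 0.5682·√1.2318 = 0.630625
d₁ = (ln(S/K) + (r+σ²/2)T) / (σ√T) = (ln(179.27/131.07) + (0.0405+0.5682²/2)·1.2318) / 0.630625 = (0.313162 + 0.248732) / 0.630625 = 0.891010
d₂ = d₁ − σ√T = 0.891010 − 0.630625 = 0.260385
e^{−rT} = e^{−0.0405·1.2318} = 0.951336
N(d₁) = 0.813538,  N(d₂) = 0.602717
Call price V = S·N(d₁) − K·e^{−rT}·N(d₂) = 145.842984 − 75.153707 = 70.689278
ρ = K·T·e^{−rT}·N(d₂) = 92.574336

price = 70.689278
ρ = 92.574336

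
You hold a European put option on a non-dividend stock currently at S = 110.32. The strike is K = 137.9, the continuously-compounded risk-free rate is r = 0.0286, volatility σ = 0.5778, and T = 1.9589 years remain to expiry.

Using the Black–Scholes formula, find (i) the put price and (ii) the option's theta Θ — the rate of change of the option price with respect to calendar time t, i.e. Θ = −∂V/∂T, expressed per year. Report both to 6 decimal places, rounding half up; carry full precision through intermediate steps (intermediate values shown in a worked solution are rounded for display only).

price = 48.588431
Θ = -6.188821

σ√T = 0.5778·√1.9589 = 0.808693
d₁ = (ln(S/K) + (r+σ²/2)T) / (σ√T) = (ln(110.32/137.9) + (0.0286+0.5778²/2)·1.9589) / 0.808693 = (-0.223144 + 0.383017) / 0.808693 = 0.197693
d₂ = d₁ − σ√T = 0.197693 − 0.808693 = -0.611000
e^{−rT} = e^{−0.0286·1.9589} = 0.945516
N(−d₁) = 0.421643,  N(−d₂) = 0.729400
Put price V = K·e^{−rT}·N(−d₂) − S·N(−d₁) = 95.104035 − 46.515604 = 48.588431
φ(d₁) = (1/√(2π))·e^{−d₁²/2} = 0.391222
Θ = −S·φ(d₁)·σ/(2√T) + r·K·e^{−rT}·N(−d₂) = −8.908797 + 2.719975 = -6.188821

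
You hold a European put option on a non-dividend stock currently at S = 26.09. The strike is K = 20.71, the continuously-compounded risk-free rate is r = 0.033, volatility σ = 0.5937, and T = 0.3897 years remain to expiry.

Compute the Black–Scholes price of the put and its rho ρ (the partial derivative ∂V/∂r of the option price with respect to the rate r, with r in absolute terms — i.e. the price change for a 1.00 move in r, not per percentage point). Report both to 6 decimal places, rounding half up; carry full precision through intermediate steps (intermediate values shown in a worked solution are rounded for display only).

σ√T = 0.5937·√0.3897 = 0.370623
d₁ = (ln(S/K) + (r+σ²/2)T) / (σ√T) = (ln(26.09/20.71) + (0.033+0.5937²/2)·0.3897) / 0.370623 = (0.230935 + 0.081541) / 0.370623 = 0.843111
d₂ = d₁ − σ√T = 0.843111 − 0.370623 = 0.472488
e^{−rT} = e^{−0.033·0.3897} = 0.987222
N(−d₁) = 0.199583,  N(−d₂) = 0.318289
Put price V = K·e^{−rT}·N(−d₂) − S·N(−d₁) = 6.507543 − 5.207126 = 1.300416
ρ = −K·T·e^{−rT}·N(−d₂) = -2.535989

price = 1.300416
ρ = -2.535989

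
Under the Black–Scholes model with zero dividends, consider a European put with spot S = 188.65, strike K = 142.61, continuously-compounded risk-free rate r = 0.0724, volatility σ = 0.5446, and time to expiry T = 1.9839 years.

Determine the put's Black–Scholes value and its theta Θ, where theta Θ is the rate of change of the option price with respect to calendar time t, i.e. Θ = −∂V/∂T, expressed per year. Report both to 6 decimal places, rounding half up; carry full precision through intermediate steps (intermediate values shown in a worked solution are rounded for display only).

σ√T = 0.5446·√1.9839 = 0.767074
d₁ = (ln(S/K) + (r+σ²/2)T) / (σ√T) = (ln(188.65/142.61) + (0.0724+0.5446²/2)·1.9839) / 0.767074 = (0.279780 + 0.437836) / 0.767074 = 0.935523
d₂ = d₁ − σ√T = 0.935523 − 0.767074 = 0.168449
e^{−rT} = e^{−0.0724·1.9839} = 0.866204
N(−d₁) = 0.174759,  N(−d₂) = 0.433115
Put price V = K·e^{−rT}·N(−d₂) − S·N(−d₁) = 53.502468 − 32.968365 = 20.534103
φ(d₁) = (1/√(2π))·e^{−d₁²/2} = 0.257550
Θ = −S·φ(d₁)·σ/(2√T) + r·K·e^{−rT}·N(−d₂) = −9.393050 + 3.873579 = -5.519472

price = 20.534103
Θ = -5.519472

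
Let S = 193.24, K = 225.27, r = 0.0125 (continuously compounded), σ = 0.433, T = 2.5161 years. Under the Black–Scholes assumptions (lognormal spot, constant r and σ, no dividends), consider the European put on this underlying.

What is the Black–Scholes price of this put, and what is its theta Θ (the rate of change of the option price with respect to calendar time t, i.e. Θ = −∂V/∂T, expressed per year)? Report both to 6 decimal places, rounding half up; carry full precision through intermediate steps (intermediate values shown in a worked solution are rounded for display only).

price = 68.654397
Θ = -8.471458

σ√T = 0.433·√2.5161 = 0.686834
d₁ = (ln(S/K) + (r+σ²/2)T) / (σ√T) = (ln(193.24/225.27) + (0.0125+0.433²/2)·2.5161) / 0.686834 = (-0.153367 + 0.267322) / 0.686834 = 0.165913
d₂ = d₁ − σ√T = 0.165913 − 0.686834 = -0.520921
e^{−rT} = e^{−0.0125·2.5161} = 0.969038
N(−d₁) = 0.434113,  N(−d₂) = 0.698789
Put price V = K·e^{−rT}·N(−d₂) − S·N(−d₁) = 152.542299 − 83.887902 = 68.654397
φ(d₁) = (1/√(2π))·e^{−d₁²/2} = 0.393489
Θ = −S·φ(d₁)·σ/(2√T) + r·K·e^{−rT}·N(−d₂) = −10.378237 + 1.906779 = -8.471458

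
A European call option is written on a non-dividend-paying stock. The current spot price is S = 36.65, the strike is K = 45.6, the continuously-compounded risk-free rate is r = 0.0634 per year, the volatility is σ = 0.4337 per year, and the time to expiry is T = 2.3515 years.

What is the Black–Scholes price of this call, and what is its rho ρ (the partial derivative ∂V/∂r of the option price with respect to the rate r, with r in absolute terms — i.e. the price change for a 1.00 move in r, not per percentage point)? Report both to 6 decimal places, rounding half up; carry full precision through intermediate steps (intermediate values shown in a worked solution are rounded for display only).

σ√T = 0.4337·√2.3515 = 0.665062
d₁ = (ln(S/K) + (r+σ²/2)T) / (σ√T) = (ln(36.65/45.6) + (0.0634+0.4337²/2)·2.3515) / 0.665062 = (-0.218494 + 0.370239) / 0.665062 = 0.228166
d₂ = d₁ − σ√T = 0.228166 − 0.665062 = -0.436896
e^{−rT} = e^{−0.0634·2.3515} = 0.861496
N(d₁) = 0.590241,  N(d₂) = 0.331093
Call price V = S·N(d₁) − K·e^{−rT}·N(d₂) = 21.632344 − 13.006743 = 8.625601
ρ = K·T·e^{−rT}·N(d₂) = 30.585357

price = 8.625601
ρ = 30.585357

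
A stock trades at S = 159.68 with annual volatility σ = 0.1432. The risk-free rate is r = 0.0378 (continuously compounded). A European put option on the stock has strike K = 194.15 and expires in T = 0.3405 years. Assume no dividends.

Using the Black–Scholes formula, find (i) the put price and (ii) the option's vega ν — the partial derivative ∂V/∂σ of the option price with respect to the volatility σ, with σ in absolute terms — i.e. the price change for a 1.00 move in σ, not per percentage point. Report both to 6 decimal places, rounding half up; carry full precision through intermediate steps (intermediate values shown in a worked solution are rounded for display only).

σ√T = 0.1432·√0.3405 = 0.083561
d₁ = (ln(S/K) + (r+σ²/2)T) / (σ√T) = (ln(159.68/194.15) + (0.0378+0.1432²/2)·0.3405) / 0.083561 = (-0.195459 + 0.016362) / 0.083561 = -2.143320
d₂ = d₁ − σ√T = -2.143320 − 0.083561 = -2.226881
e^{−rT} = e^{−0.0378·0.3405} = 0.987212
N(−d₁) = 0.983956,  N(−d₂) = 0.987022
Put price V = K·e^{−rT}·N(−d₂) − S·N(−d₁) = 189.179746 − 157.118144 = 32.061602
φ(d₁) = (1/√(2π))·e^{−d₁²/2} = 0.040121
ν = S·φ(d₁)·√T = 3.738378

price = 32.061602
ν = 3.738378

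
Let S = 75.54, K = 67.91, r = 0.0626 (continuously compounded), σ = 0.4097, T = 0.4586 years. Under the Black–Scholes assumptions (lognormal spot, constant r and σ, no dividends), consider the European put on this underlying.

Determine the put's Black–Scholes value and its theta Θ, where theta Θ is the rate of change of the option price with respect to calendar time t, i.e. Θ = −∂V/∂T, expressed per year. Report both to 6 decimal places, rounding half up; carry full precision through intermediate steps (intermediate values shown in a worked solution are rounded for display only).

σ√T = 0.4097·√0.4586 = 0.277449
d₁ = (ln(S/K) + (r+σ²/2)T) / (σ√T) = (ln(75.54/67.91) + (0.0626+0.4097²/2)·0.4586) / 0.277449 = (0.106479 + 0.067197) / 0.277449 = 0.625976
d₂ = d₁ − σ√T = 0.625976 − 0.277449 = 0.348527
e^{−rT} = e^{−0.0626·0.4586} = 0.971700
N(−d₁) = 0.265665,  N(−d₂) = 0.363722
Put price V = K·e^{−rT}·N(−d₂) − S·N(−d₁) = 24.001350 − 20.068362 = 3.932988
φ(d₁) = (1/√(2π))·e^{−d₁²/2} = 0.327961
Θ = −S·φ(d₁)·σ/(2√T) + r·K·e^{−rT}·N(−d₂) = −7.494070 + 1.502485 = -5.991585

price = 3.932988
Θ = -5.991585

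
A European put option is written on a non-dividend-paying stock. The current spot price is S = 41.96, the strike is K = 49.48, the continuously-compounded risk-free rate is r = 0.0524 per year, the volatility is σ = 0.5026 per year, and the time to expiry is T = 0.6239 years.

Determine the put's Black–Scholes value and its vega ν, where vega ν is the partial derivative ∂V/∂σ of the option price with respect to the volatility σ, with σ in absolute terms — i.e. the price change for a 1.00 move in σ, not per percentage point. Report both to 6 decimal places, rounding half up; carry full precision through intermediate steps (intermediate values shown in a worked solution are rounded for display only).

price = 10.415097
ν = 13.103284

σ√T = 0.5026·√0.6239 = 0.396990
d₁ = (ln(S/K) + (r+σ²/2)T) / (σ√T) = (ln(41.96/49.48) + (0.0524+0.5026²/2)·0.6239) / 0.396990 = (-0.164852 + 0.111493) / 0.396990 = -0.134408
d₂ = d₁ − σ√T = -0.134408 − 0.396990 = -0.531398
e^{−rT} = e^{−0.0524·0.6239} = 0.967836
N(−d₁) = 0.553460,  N(−d₂) = 0.702429
Put price V = K·e^{−rT}·N(−d₂) − S·N(−d₁) = 33.638282 − 23.223184 = 10.415097
φ(d₁) = (1/√(2π))·e^{−d₁²/2} = 0.395355
ν = S·φ(d₁)·√T = 13.103284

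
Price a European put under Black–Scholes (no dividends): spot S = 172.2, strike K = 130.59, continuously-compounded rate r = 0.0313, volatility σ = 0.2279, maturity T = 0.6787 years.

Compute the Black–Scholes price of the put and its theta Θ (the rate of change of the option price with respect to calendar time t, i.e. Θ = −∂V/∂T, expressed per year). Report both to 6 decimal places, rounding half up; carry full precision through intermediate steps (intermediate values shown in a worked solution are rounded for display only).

price = 0.666446
Θ = -2.044993

σ√T = 0.2279·√0.6787 = 0.187751
d₁ = (ln(S/K) + (r+σ²/2)T) / (σ√T) = (ln(172.2/130.59) + (0.0313+0.2279²/2)·0.6787) / 0.187751 = (0.276594 + 0.038869) / 0.187751 = 1.680214
d₂ = d₁ − σ√T = 1.680214 − 0.187751 = 1.492462
e^{−rT} = e^{−0.0313·0.6787} = 0.978981
N(−d₁) = 0.046458,  N(−d₂) = 0.067789
Put price V = K·e^{−rT}·N(−d₂) − S·N(−d₁) = 8.666488 − 8.000043 = 0.666446
φ(d₁) = (1/√(2π))·e^{−d₁²/2} = 0.097247
Θ = −S·φ(d₁)·σ/(2√T) + r·K·e^{−rT}·N(−d₂) = −2.316254 + 0.271261 = -2.044993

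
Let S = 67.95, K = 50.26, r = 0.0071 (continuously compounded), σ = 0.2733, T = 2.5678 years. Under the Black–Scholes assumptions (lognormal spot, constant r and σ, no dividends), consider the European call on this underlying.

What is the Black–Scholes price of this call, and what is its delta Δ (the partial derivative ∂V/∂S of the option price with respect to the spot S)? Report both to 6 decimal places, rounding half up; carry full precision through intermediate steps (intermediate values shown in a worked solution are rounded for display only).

σ√T = 0.2733·√2.5678 = 0.437946
d₁ = (ln(S/K) + (r+σ²/2)T) / (σ√T) = (ln(67.95/50.26) + (0.0071+0.2733²/2)·2.5678) / 0.437946 = (0.301563 + 0.114130) / 0.437946 = 0.949187
d₂ = d₁ − σ√T = 0.949187 − 0.437946 = 0.511241
e^{−rT} = e^{−0.0071·2.5678} = 0.981934
N(d₁) = 0.828737,  N(d₂) = 0.695409
Call price V = S·N(d₁) − K·e^{−rT}·N(d₂) = 56.312690 − 34.319813 = 21.992877
Δ = N(d₁) = 0.828737

price = 21.992877
Δ = 0.828737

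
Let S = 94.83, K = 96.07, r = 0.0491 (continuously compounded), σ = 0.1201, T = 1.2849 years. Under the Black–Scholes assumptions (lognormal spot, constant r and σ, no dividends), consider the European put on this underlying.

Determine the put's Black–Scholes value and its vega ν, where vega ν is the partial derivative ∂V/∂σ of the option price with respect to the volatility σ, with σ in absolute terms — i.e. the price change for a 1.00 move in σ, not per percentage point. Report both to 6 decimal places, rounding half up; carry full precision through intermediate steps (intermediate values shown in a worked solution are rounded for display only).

σ√T = 0.1201·√1.2849 = 0.136137
d₁ = (ln(S/K) + (r+σ²/2)T) / (σ√T) = (ln(94.83/96.07) + (0.0491+0.1201²/2)·1.2849) / 0.136137 = (-0.012991 + 0.072355) / 0.136137 = 0.436059
d₂ = d₁ − σ√T = 0.436059 − 0.136137 = 0.299922
e^{−rT} = e^{−0.0491·1.2849} = 0.938860
N(−d₁) = 0.331397,  N(−d₂) = 0.382118
Put price V = K·e^{−rT}·N(−d₂) − S·N(−d₁) = 34.465666 − 31.426361 = 3.039305
φ(d₁) = (1/√(2π))·e^{−d₁²/2} = 0.362761
ν = S·φ(d₁)·√T = 38.994236

price = 3.039305
ν = 38.994236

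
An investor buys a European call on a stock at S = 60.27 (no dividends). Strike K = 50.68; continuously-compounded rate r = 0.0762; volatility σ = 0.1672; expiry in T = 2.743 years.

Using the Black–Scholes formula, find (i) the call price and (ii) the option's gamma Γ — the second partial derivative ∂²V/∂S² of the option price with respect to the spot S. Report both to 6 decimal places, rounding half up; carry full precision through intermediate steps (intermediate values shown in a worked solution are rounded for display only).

price = 19.673075
Γ = 0.007540

σ√T = 0.1672·√2.743 = 0.276917
d₁ = (ln(S/K) + (r+σ²/2)T) / (σ√T) = (ln(60.27/50.68) + (0.0762+0.1672²/2)·2.743) / 0.276917 = (0.173303 + 0.247358) / 0.276917 = 1.519089
d₂ = d₁ − σ√T = 1.519089 − 0.276917 = 1.242172
e^{−rT} = e^{−0.0762·2.743} = 0.811382
N(d₁) = 0.935630,  N(d₂) = 0.892914
Call price V = S·N(d₁) − K·e^{−rT}·N(d₂) = 56.390417 − 36.717342 = 19.673075
φ(d₁) = (1/√(2π))·e^{−d₁²/2} = 0.125839
Γ = φ(d₁) / (S·σ·√T) = 0.007540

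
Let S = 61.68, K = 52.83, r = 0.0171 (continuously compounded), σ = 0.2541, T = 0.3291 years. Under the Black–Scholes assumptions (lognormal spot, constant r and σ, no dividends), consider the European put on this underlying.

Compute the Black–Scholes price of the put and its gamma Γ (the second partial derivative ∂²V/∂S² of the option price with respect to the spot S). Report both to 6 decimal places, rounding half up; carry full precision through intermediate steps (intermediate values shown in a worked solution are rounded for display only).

price = 0.567156
Γ = 0.022275

σ√T = 0.2541·√0.3291 = 0.145770
d₁ = (ln(S/K) + (r+σ²/2)T) / (σ√T) = (ln(61.68/52.83) + (0.0171+0.2541²/2)·0.3291) / 0.145770 = (0.154881 + 0.016252) / 0.145770 = 1.173989
d₂ = d₁ − σ√T = 1.173989 − 0.145770 = 1.028219
e^{−rT} = e^{−0.0171·0.3291} = 0.994388
N(−d₁) = 0.120200,  N(−d₂) = 0.151923
Put price V = K·e^{−rT}·N(−d₂) − S·N(−d₁) = 7.981071 − 7.413915 = 0.567156
φ(d₁) = (1/√(2π))·e^{−d₁²/2} = 0.200275
Γ = φ(d₁) / (S·σ·√T) = 0.022275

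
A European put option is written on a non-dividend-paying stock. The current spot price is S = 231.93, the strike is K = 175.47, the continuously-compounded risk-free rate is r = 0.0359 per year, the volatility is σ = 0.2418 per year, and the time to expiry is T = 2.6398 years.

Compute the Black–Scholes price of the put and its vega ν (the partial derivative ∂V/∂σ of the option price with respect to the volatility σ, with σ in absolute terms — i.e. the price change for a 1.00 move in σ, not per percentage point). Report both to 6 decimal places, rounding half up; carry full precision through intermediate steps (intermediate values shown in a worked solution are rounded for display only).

price = 6.820797
ν = 77.803730

σ√T = 0.2418·√2.6398 = 0.392864
d₁ = (ln(S/K) + (r+σ²/2)T) / (σ√T) = (ln(231.93/175.47) + (0.0359+0.2418²/2)·2.6398) / 0.392864 = (0.278968 + 0.171940) / 0.392864 = 1.147745
d₂ = d₁ − σ√T = 1.147745 − 0.392864 = 0.754881
e^{−rT} = e^{−0.0359·2.6398} = 0.909583
N(−d₁) = 0.125537,  N(−d₂) = 0.225160
Put price V = K·e^{−rT}·N(−d₂) − S·N(−d₁) = 35.936576 − 29.115780 = 6.820797
φ(d₁) = (1/√(2π))·e^{−d₁²/2} = 0.206470
ν = S·φ(d₁)·√T = 77.803730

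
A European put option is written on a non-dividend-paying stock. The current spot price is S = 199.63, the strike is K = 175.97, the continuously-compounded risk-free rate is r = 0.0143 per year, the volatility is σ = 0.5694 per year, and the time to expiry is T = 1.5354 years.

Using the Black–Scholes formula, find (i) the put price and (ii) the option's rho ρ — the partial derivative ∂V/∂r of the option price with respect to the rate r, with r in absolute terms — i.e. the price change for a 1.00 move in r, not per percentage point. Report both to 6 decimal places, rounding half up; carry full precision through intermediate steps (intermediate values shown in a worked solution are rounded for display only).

σ√T = 0.5694·√1.5354 = 0.705551
d₁ = (ln(S/K) + (r+σ²/2)T) / (σ√T) = (ln(199.63/175.97) + (0.0143+0.5694²/2)·1.5354) / 0.705551 = (0.126152 + 0.270857) / 0.705551 = 0.562694
d₂ = d₁ − σ√T = 0.562694 − 0.705551 = -0.142857
e^{−rT} = e^{−0.0143·1.5354} = 0.978283
N(−d₁) = 0.286822,  N(−d₂) = 0.556798
Put price V = K·e^{−rT}·N(−d₂) − S·N(−d₁) = 95.851971 − 57.258194 = 38.593777
ρ = −K·T·e^{−rT}·N(−d₂) = -147.171116

price = 38.593777
ρ = -147.171116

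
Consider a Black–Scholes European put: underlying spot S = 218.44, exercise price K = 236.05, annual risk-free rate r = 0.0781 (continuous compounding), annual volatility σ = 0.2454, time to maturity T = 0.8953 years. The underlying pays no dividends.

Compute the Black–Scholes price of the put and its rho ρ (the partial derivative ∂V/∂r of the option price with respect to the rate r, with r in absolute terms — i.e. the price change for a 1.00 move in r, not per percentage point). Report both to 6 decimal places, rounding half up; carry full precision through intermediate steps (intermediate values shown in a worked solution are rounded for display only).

σ√T = 0.2454·√0.8953 = 0.232198
d₁ = (ln(S/K) + (r+σ²/2)T) / (σ√T) = (ln(218.44/236.05) + (0.0781+0.2454²/2)·0.8953) / 0.232198 = (-0.077532 + 0.096881) / 0.232198 = 0.083328
d₂ = d₁ − σ√T = 0.083328 − 0.232198 = -0.148870
e^{−rT} = e^{−0.0781·0.8953} = 0.932466
N(−d₁) = 0.466795,  N(−d₂) = 0.559172
Put price V = K·e^{−rT}·N(−d₂) − S·N(−d₁) = 123.078499 − 101.966761 = 21.111737
ρ = −K·T·e^{−rT}·N(−d₂) = -110.192180

price = 21.111737
ρ = -110.192180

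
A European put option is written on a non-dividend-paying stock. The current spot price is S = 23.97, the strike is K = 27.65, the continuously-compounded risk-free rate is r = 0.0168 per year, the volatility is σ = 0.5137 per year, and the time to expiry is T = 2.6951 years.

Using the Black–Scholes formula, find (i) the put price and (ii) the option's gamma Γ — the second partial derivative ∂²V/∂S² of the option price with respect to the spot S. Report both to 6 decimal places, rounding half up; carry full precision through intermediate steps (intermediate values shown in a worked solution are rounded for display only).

σ√T = 0.5137·√2.6951 = 0.843329
d₁ = (ln(S/K) + (r+σ²/2)T) / (σ√T) = (ln(23.97/27.65) + (0.0168+0.5137²/2)·2.6951) / 0.843329 = (-0.142823 + 0.400880) / 0.843329 = 0.305998
d₂ = d₁ − σ√T = 0.305998 − 0.843329 = -0.537331
e^{−rT} = e^{−0.0168·2.6951} = 0.955732
N(−d₁) = 0.379803,  N(−d₂) = 0.704481
Put price V = K·e^{−rT}·N(−d₂) − S·N(−d₁) = 18.616596 − 9.103881 = 9.512715
φ(d₁) = (1/√(2π))·e^{−d₁²/2} = 0.380695
Γ = φ(d₁) / (S·σ·√T) = 0.018833

price = 9.512715
Γ = 0.018833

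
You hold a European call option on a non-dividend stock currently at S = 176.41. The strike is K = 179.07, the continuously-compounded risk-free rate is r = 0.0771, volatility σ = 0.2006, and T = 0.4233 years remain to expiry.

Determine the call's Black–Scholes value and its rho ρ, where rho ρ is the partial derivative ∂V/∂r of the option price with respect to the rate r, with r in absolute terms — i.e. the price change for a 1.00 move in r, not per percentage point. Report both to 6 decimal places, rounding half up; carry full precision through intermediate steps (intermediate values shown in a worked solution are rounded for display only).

price = 10.726372
ρ = 38.734312

σ√T = 0.2006·√0.4233 = 0.130513
d₁ = (ln(S/K) + (r+σ²/2)T) / (σ√T) = (ln(176.41/179.07) + (0.0771+0.2006²/2)·0.4233) / 0.130513 = (-0.014966 + 0.041153) / 0.130513 = 0.200649
d₂ = d₁ − σ√T = 0.200649 − 0.130513 = 0.070135
e^{−rT} = e^{−0.0771·0.4233} = 0.967890
N(d₁) = 0.579513,  N(d₂) = 0.527957
Call price V = S·N(d₁) − K·e^{−rT}·N(d₂) = 102.231953 − 91.505581 = 10.726372
ρ = K·T·e^{−rT}·N(d₂) = 38.734312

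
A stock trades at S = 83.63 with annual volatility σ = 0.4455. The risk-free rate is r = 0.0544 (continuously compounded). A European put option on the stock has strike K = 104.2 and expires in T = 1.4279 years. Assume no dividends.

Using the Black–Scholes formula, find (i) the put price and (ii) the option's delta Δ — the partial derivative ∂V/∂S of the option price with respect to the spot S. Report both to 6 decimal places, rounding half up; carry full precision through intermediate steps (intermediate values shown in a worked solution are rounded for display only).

price = 25.939556
Δ = -0.500400

σ√T = 0.4455·√1.4279 = 0.532349
d₁ = (ln(S/K) + (r+σ²/2)T) / (σ√T) = (ln(83.63/104.2) + (0.0544+0.4455²/2)·1.4279) / 0.532349 = (-0.219910 + 0.219376) / 0.532349 = -0.001004
d₂ = d₁ − σ√T = -0.001004 − 0.532349 = -0.533353
e^{−rT} = e^{−0.0544·1.4279} = 0.925263
N(−d₁) = 0.500400,  N(−d₂) = 0.703105
Put price V = K·e^{−rT}·N(−d₂) − S·N(−d₁) = 67.788037 − 41.848481 = 25.939556
Δ = −N(−d₁) = -0.500400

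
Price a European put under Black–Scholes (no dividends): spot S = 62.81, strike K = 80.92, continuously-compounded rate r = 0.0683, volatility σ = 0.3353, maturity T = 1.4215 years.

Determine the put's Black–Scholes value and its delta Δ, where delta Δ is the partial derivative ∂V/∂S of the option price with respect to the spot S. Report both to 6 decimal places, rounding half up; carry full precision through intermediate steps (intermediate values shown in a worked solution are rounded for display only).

price = 16.905120
Δ = -0.575733

σ√T = 0.3353·√1.4215 = 0.399767
d₁ = (ln(S/K) + (r+σ²/2)T) / (σ√T) = (ln(62.81/80.92) + (0.0683+0.3353²/2)·1.4215) / 0.399767 = (-0.253347 + 0.176995) / 0.399767 = -0.190990
d₂ = d₁ − σ√T = -0.190990 − 0.399767 = -0.590757
e^{−rT} = e^{−0.0683·1.4215} = 0.907476
N(−d₁) = 0.575733,  N(−d₂) = 0.722658
Put price V = K·e^{−rT}·N(−d₂) − S·N(−d₁) = 53.066922 − 36.161802 = 16.905120
Δ = −N(−d₁) = -0.575733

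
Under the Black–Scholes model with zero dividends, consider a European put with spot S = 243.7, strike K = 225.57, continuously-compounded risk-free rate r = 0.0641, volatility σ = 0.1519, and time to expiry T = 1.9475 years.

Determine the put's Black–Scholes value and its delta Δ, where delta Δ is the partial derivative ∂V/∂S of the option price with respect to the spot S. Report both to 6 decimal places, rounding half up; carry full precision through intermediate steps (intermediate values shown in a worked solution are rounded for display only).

σ√T = 0.1519·√1.9475 = 0.211981
d₁ = (ln(S/K) + (r+σ²/2)T) / (σ√T) = (ln(243.7/225.57) + (0.0641+0.1519²/2)·1.9475) / 0.211981 = (0.077307 + 0.147303) / 0.211981 = 1.059578
d₂ = d₁ − σ√T = 1.059578 − 0.211981 = 0.847597
e^{−rT} = e^{−0.0641·1.9475} = 0.882643
N(−d₁) = 0.144668,  N(−d₂) = 0.198331
Put price V = K·e^{−rT}·N(−d₂) − S·N(−d₁) = 39.487303 − 35.255688 = 4.231616
Δ = −N(−d₁) = -0.144668

price = 4.231616
Δ = -0.144668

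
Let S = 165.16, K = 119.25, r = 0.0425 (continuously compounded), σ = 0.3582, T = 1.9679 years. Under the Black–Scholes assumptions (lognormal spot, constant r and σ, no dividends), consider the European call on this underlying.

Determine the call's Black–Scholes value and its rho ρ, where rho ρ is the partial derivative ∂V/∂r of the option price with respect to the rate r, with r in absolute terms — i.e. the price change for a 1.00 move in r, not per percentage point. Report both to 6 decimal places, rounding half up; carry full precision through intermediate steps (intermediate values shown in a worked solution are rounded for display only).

σ√T = 0.3582·√1.9679 = 0.502490
d₁ = (ln(S/K) + (r+σ²/2)T) / (σ√T) = (ln(165.16/119.25) + (0.0425+0.3582²/2)·1.9679) / 0.502490 = (0.325693 + 0.209884) / 0.502490 = 1.065845
d₂ = d₁ − σ√T = 1.065845 − 0.502490 = 0.563356
e^{−rT} = e^{−0.0425·1.9679} = 0.919766
N(d₁) = 0.856753,  N(d₂) = 0.713404
Call price V = S·N(d₁) − K·e^{−rT}·N(d₂) = 141.501363 − 78.247628 = 63.253735
ρ = K·T·e^{−rT}·N(d₂) = 153.983507

price = 63.253735
ρ = 153.983507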